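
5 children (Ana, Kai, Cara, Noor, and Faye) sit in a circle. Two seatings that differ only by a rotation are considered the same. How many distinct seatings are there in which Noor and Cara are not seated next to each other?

12

All circular seatings of 5 people number (4)! = 24.
Those with Noor next to Cara: fuse the pair into one unit and seat 4 units around a circle — 2·(3)! = 12.
Subtracting, 24 − 12 = 12.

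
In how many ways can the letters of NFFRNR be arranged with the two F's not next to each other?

There are 6!/(2!·2!·2!) = 90 arrangements of NFFRNR in total.
Arrangements with the F's together: treat FF as one letter, giving (5)!/(2!·2!) = 30.
Hence 90 − 30 = 60.

60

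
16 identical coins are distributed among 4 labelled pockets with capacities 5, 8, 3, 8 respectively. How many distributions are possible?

120

Without the upper bounds there are C(19,3) = 969 ways to split 16 among 4 pockets.
Subtract solutions that violate a single cap (substitute x_i' = x_i − (cap_i+1)): x_1 ≥ 6 gives C(13,3) = 286; x_2 ≥ 9 gives C(10,3) = 120; x_3 ≥ 4 gives C(15,3) = 455; x_4 ≥ 9 gives C(10,3) = 120. Together 981.
Add back pairs where two caps are both exceeded: 4 + 84 + 4 + 20 + 0 + 20 = 132.
By inclusion–exclusion the count is 969 − 981 + 132 = 120.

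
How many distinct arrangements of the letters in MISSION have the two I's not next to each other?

There are 7!/(2!·2!) = 1260 arrangements of MISSION in total.
Arrangements with the I's together: treat II as one letter, giving (6)!/(2!) = 360.
Hence 1260 − 360 = 900.

900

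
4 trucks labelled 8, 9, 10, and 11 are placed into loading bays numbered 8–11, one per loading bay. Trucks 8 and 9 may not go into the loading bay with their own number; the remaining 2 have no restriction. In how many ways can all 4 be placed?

Let Aᵢ (for i ∈ {8, 9}) be the placements that put truck i in its forbidden loading bay. Any j of these fix j positions, leaving (4−j)! ways to fill the rest, and there are C(2,j) ways to pick which j.
By inclusion–exclusion, the number of valid placements is Σ_{j=0}^{2} (−1)^j C(2,j)·(4−j)!.
Computing: 24 − 12 + 2 = 14.

14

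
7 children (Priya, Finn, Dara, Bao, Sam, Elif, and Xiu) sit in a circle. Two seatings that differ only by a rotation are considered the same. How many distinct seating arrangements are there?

720

Around a circle, 7 distinct people have 7!/7 = (6)! = 720 rotationally distinct seatings.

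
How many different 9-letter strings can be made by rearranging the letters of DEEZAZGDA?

The 9 letters of DEEZAZGDA have repeats: A appearing twice, D appearing twice, E appearing twice, and Z appearing twice.
So there are 9! / (2!·2!·2!·2!) = 22680 distinguishable arrangements.

22680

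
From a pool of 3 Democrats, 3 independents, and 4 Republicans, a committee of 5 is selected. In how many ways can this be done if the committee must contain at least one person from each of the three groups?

204

Total 5-person selections from all 10: C(10,5) = 252.
Selections missing a whole group: no Democrats → C(7,5) = 21; no independents → C(7,5) = 21; no Republicans → C(6,5) = 6.
Add back selections omitting two groups (i.e. drawn from a single group): C(3,5) + C(3,5) + C(4,5) = 0.
By inclusion–exclusion: 252 − 48 + 0 = 204.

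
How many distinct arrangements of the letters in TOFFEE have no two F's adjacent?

There are 6!/(2!·2!) = 180 arrangements of TOFFEE in total.
Arrangements with the F's together: treat FF as one letter, giving (5)!/(2!) = 60.
Subtracting, 180 − 60 = 120 arrangements keep the F's apart.

120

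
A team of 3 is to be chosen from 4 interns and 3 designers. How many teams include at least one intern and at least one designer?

30

Unrestricted: C(7,3) = 35 ways to pick any 3 of the 7.
Subtract selections that omit an entire group: no interns → C(3,3) = 1; no designers → C(4,3) = 4.
Both groups omitted at once is impossible, so 35 − 5 = 30.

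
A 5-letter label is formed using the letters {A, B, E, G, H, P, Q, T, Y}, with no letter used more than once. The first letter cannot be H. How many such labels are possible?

13440

The first letter has 9−1 = 8 choices (anything except H).
The remaining 4 letters are filled from the other 8 symbols without repetition: 8 × 7 × 6 × 5 = 1680.
Total: 8 × 1680 = 13440.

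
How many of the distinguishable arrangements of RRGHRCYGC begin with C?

With the first slot taken by C, it remains to arrange the other 8 letters (RRGHRYGC).
Those 8 letters have G appearing twice and R appearing 3 times, giving (8)!/(3!·2!) = 3360.

3360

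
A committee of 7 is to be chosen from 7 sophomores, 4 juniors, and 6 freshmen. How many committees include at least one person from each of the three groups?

17283

With no constraint there are C(17,7) = 19448 possible selections.
Subtract selections that omit an entire group: no sophomores → C(10,7) = 120; no juniors → C(13,7) = 1716; no freshmen → C(11,7) = 330.
Add back selections omitting two groups (i.e. drawn from a single group): C(7,7) + C(4,7) + C(6,7) = 1.
By inclusion–exclusion: 19448 − 2166 + 1 = 17283.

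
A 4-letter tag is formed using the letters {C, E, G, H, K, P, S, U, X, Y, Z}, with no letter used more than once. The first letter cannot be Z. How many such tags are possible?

The first letter has 11−1 = 10 choices (anything except Z).
The remaining 3 letters are filled from the other 10 symbols without repetition: 10 × 9 × 8 = 720.
Total: 10 × 720 = 7200.

7200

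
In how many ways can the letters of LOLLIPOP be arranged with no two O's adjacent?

1260

There are 8!/(3!·2!·2!) = 1680 arrangements of LOLLIPOP in total.
If the two O's are adjacent, glue them into one block, leaving 7 items to arrange: (7)!/(3!·2!) = 420 ways.
Subtracting, 1680 − 420 = 1260 arrangements keep the O's apart.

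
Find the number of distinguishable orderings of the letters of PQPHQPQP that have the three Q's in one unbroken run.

Treat the 3 copies of Q as a single block. The multiset to arrange is then {QQQ, H, P, P, P, P}, 6 items in all.
That gives (6)!/(4!) = 30 arrangements.

30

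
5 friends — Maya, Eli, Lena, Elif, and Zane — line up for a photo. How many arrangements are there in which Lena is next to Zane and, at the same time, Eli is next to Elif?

24

Treat {Lena,Zane} as one block (2 orders) and {Eli,Elif} as another (2 orders).
That leaves 3 units to arrange: 2 × 2 × 3! = 4 × 6 = 24.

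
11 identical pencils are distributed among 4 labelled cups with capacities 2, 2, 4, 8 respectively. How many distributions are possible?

Ignoring the caps, the number of non-negative solutions to x_1+…+x_4 = 11 is C(14,3) = 364.
Subtract solutions that violate a single cap (substitute x_i' = x_i − (cap_i+1)): x_1 ≥ 3 gives C(11,3) = 165; x_2 ≥ 3 gives C(11,3) = 165; x_3 ≥ 5 gives C(9,3) = 84; x_4 ≥ 9 gives C(5,3) = 10. Together 424.
Add back pairs where two caps are both exceeded: 56 + 20 + 0 + 20 + 0 + 0 = 96.
Subtract triples: 1 + 0 + 0 + 0 = 1.
By inclusion–exclusion the count is 364 − 424 + 96 − 1 = 35.

35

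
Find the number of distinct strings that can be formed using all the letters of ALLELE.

Letter multiplicities in ALLELE: A×1, E×2, L×3.
The number of distinct arrangements is 6!/(3!·2!) = 720/12 = 60.

60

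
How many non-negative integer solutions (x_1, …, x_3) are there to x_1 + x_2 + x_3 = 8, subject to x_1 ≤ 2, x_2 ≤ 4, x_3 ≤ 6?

12

By stars and bars, unrestricted non-negative solutions to x_1+…+x_3 = 8 number C(8+2,2) = 45.
Subtract solutions that violate a single cap (substitute x_i' = x_i − (cap_i+1)): x_1 ≥ 3 gives C(7,2) = 21; x_2 ≥ 5 gives C(5,2) = 10; x_3 ≥ 7 gives C(3,2) = 3. Together 34.
Add back pairs where two caps are both exceeded: 1 + 0 + 0 = 1.
By inclusion–exclusion the count is 45 − 34 + 1 = 12.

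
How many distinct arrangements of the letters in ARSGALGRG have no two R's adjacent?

Total arrangements of ARSGALGRG: 9!/(3!·2!·2!) = 15120.
If the two R's are adjacent, glue them into one block, leaving 8 items to arrange: (8)!/(3!·2!) = 3360 ways.
Hence 15120 − 3360 = 11760.

11760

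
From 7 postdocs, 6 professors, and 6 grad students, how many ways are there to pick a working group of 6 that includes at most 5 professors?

Split by how many professors are chosen (0 through 5).
Sum: C(6,0)·C(13,6) + C(6,1)·C(13,5) + C(6,2)·C(13,4) + C(6,3)·C(13,3) + C(6,4)·C(13,2) + C(6,5)·C(13,1) = 1716 + 7722 + 10725 + 5720 + 1170 + 78 = 27131.

27131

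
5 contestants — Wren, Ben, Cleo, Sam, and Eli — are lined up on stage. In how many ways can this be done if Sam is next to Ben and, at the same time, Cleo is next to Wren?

24

Treat {Sam,Ben} as one block (2 orders) and {Cleo,Wren} as another (2 orders).
That leaves 3 units to arrange: 2 × 2 × 3! = 4 × 6 = 24.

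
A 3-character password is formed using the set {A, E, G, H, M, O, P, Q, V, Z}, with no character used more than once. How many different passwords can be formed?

720

Choose and order 3 of the 10 symbols: the first character has 10 options, the next 9, then 8.
That product is 10 × 9 × 8 = 720.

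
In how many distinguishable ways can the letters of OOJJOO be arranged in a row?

Letter multiplicities in OOJJOO: J×2, O×4.
So there are 6! / (4!·2!) = 15 distinguishable arrangements.

15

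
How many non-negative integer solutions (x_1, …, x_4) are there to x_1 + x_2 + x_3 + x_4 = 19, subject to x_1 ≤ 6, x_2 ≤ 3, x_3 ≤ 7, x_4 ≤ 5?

10

Ignoring the caps, the number of non-negative solutions to x_1+…+x_4 = 19 is C(22,3) = 1540.
Subtract solutions that violate a single cap (substitute x_i' = x_i − (cap_i+1)): x_1 ≥ 7 gives C(15,3) = 455; x_2 ≥ 4 gives C(18,3) = 816; x_3 ≥ 8 gives C(14,3) = 364; x_4 ≥ 6 gives C(16,3) = 560. Together 2195.
Add back pairs where two caps are both exceeded: 165 + 35 + 84 + 120 + 220 + 56 = 680.
Subtract triples: 1 + 10 + 0 + 4 = 15.
By inclusion–exclusion the count is 1540 − 2195 + 680 − 15 = 10.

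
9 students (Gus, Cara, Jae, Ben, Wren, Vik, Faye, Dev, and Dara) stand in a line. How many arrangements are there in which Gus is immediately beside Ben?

80640

Place the 7 others and the Gus-Ben pair as 8 objects in a line; the pair has 2 internal arrangements.
That gives 2 × 8! = 2 × 40320 = 80640.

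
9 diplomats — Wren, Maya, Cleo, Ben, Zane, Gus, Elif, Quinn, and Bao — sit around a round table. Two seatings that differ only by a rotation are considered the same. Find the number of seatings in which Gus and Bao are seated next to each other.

10080

Treat {Gus, Bao} as one unit (2 internal orders) and seat the resulting 8 units around the table: (7)! circular arrangements.
So 2 × (7)! = 2 × 5040 = 10080.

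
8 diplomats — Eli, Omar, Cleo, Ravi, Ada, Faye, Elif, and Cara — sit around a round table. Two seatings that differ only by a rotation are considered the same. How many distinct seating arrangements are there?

Seat Eli anywhere (absorbing the rotational symmetry), then permute the other 7: (7)! = 5040.

5040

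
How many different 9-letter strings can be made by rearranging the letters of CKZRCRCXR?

10080

Letter multiplicities in CKZRCRCXR: C×3, K×1, R×3, X×1, Z×1.
So there are 9! / (3!·3!) = 10080 distinguishable arrangements.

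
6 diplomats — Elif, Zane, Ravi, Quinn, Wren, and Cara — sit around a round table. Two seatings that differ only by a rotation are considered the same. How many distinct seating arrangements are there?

120

Around a circle, 6 distinct people have 6!/6 = (5)! = 120 rotationally distinct seatings.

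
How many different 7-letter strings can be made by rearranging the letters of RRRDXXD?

210

RRRDXXD has 7 letters with D appearing twice, R appearing 3 times, and X appearing twice.
So there are 7! / (3!·2!·2!) = 210 distinguishable arrangements.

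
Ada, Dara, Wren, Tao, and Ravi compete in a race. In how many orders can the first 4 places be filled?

120

This is an ordered selection of 4 from 5: P(5,4).
That gives 5 × 4 × 3 × 2 = 120.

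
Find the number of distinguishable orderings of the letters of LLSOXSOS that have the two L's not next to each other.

There are 8!/(3!·2!·2!) = 1680 arrangements of LLSOXSOS in total.
Arrangements with the L's together: treat LL as one letter, giving (7)!/(3!·2!) = 420.
Hence 1680 − 420 = 1260.

1260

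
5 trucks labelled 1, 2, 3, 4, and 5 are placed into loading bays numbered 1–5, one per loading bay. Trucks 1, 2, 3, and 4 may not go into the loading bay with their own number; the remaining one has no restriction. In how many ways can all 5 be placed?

Let Aᵢ (for 1 ≤ i ≤ 4) be the placements that put truck i in its forbidden loading bay. Any j of these fix j positions, leaving (5−j)! ways to fill the rest, and there are C(4,j) ways to pick which j.
By inclusion–exclusion, the number of valid placements is Σ_{j=0}^{4} (−1)^j C(4,j)·(5−j)!.
Computing: 120 − 96 + 36 − 8 + 1 = 53.

53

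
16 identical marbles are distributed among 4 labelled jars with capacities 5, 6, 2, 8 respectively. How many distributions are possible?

46

Ignoring the caps, the number of non-negative solutions to x_1+…+x_4 = 16 is C(19,3) = 969.
Subtract solutions that violate a single cap (substitute x_i' = x_i − (cap_i+1)): x_1 ≥ 6 gives C(13,3) = 286; x_2 ≥ 7 gives C(12,3) = 220; x_3 ≥ 3 gives C(16,3) = 560; x_4 ≥ 9 gives C(10,3) = 120. Together 1186.
Add back pairs where two caps are both exceeded: 20 + 120 + 4 + 84 + 1 + 35 = 264.
Subtract triples: 1 + 0 + 0 + 0 = 1.
By inclusion–exclusion the count is 969 − 1186 + 264 − 1 = 46.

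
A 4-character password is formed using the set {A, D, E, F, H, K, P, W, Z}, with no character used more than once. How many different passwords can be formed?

With no repetition, fill the 4 characters in order: 9 choices, then 8, down to 6.
9 × 8 × 7 × 6 = 3024.

3024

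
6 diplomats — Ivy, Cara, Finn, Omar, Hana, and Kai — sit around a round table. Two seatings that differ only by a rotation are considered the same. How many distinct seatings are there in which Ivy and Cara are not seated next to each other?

All circular seatings of 6 people number (5)! = 120.
Seatings with Ivy beside Cara: treat them as a block with 2 internal orders, giving 2 × (4)! = 48.
Subtracting, 120 − 48 = 72.

72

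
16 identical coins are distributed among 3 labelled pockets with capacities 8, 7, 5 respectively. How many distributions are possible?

Without the upper bounds there are C(18,2) = 153 ways to split 16 among 3 pockets.
Subtract solutions that violate a single cap (substitute x_i' = x_i − (cap_i+1)): x_1 ≥ 9 gives C(9,2) = 36; x_2 ≥ 8 gives C(10,2) = 45; x_3 ≥ 6 gives C(12,2) = 66. Together 147.
Add back pairs where two caps are both exceeded: 0 + 3 + 6 = 9.
By inclusion–exclusion the count is 153 − 147 + 9 = 15.

15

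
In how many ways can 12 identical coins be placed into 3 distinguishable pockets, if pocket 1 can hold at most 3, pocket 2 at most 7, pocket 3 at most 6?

14

Ignoring the caps, the number of non-negative solutions to x_1+…+x_3 = 12 is C(14,2) = 91.
Subtract solutions that violate a single cap (substitute x_i' = x_i − (cap_i+1)): x_1 ≥ 4 gives C(10,2) = 45; x_2 ≥ 8 gives C(6,2) = 15; x_3 ≥ 7 gives C(7,2) = 21. Together 81.
Add back pairs where two caps are both exceeded: 1 + 3 + 0 = 4.
By inclusion–exclusion the count is 91 − 81 + 4 = 14.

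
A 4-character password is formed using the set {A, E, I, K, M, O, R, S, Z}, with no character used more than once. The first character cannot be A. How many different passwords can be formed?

The first character has 9−1 = 8 choices (anything except A).
The remaining 3 characters are filled from the other 8 symbols without repetition: 8 × 7 × 6 = 336.
Total: 8 × 336 = 2688.

2688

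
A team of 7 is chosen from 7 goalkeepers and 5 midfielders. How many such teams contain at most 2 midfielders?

246

Split by how many midfielders are chosen (0 through 2).
Sum: C(5,0)·C(7,7) + C(5,1)·C(7,6) + C(5,2)·C(7,5) = 1 + 35 + 210 = 246.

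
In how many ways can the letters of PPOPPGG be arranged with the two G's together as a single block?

Treat the 2 copies of G as a single block. The multiset to arrange is then {GG, O, P, P, P, P}, 6 items in all.
That gives (6)!/(4!) = 30 arrangements.

30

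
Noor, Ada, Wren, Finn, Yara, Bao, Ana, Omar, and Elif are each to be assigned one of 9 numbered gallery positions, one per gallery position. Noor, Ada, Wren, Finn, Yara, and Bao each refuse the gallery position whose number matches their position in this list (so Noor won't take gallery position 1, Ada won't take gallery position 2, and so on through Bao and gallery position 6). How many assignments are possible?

183822

Let Aᵢ (for 1 ≤ i ≤ 6) be the placements that put person i in their forbidden gallery position. Any j of these fix j positions, leaving (9−j)! ways to fill the rest, and there are C(6,j) ways to pick which j.
By inclusion–exclusion, the number of valid placements is Σ_{j=0}^{6} (−1)^j C(6,j)·(9−j)!.
Computing: 362880 − 241920 + 75600 − 14400 + 1800 − 144 + 6 = 183822.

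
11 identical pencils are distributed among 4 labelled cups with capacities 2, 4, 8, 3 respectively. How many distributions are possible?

50

By stars and bars, unrestricted non-negative solutions to x_1+…+x_4 = 11 number C(11+3,3) = 364.
Subtract solutions that violate a single cap (substitute x_i' = x_i − (cap_i+1)): x_1 ≥ 3 gives C(11,3) = 165; x_2 ≥ 5 gives C(9,3) = 84; x_3 ≥ 9 gives C(5,3) = 10; x_4 ≥ 4 gives C(10,3) = 120. Together 379.
Add back pairs where two caps are both exceeded: 20 + 0 + 35 + 0 + 10 + 0 = 65.
By inclusion–exclusion the count is 364 − 379 + 65 = 50.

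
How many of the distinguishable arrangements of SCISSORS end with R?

Fix R in the last position and arrange the remaining 7 letters.
Those 7 letters have S appearing 4 times, giving (7)!/(4!) = 210.

210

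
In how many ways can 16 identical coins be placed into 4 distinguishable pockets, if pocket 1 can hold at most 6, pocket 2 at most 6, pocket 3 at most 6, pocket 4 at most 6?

By stars and bars, unrestricted non-negative solutions to x_1+…+x_4 = 16 number C(16+3,3) = 969.
Subtract solutions that violate a single cap (substitute x_i' = x_i − (cap_i+1)): x_1 ≥ 7 gives C(12,3) = 220; x_2 ≥ 7 gives C(12,3) = 220; x_3 ≥ 7 gives C(12,3) = 220; x_4 ≥ 7 gives C(12,3) = 220. Together 880.
Add back pairs where two caps are both exceeded: 10 + 10 + 10 + 10 + 10 + 10 = 60.
By inclusion–exclusion the count is 969 − 880 + 60 = 149.

149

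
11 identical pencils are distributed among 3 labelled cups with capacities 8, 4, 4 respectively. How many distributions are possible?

Without the upper bounds there are C(13,2) = 78 ways to split 11 among 3 cups.
Subtract solutions that violate a single cap (substitute x_i' = x_i − (cap_i+1)): x_1 ≥ 9 gives C(4,2) = 6; x_2 ≥ 5 gives C(8,2) = 28; x_3 ≥ 5 gives C(8,2) = 28. Together 62.
Add back pairs where two caps are both exceeded: 0 + 0 + 3 = 3.
By inclusion–exclusion the count is 78 − 62 + 3 = 19.

19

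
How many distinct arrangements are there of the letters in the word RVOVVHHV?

840

The 8 letters of RVOVVHHV have repeats: H appearing twice and V appearing 4 times.
So there are 8! / (4!·2!) = 840 distinguishable arrangements.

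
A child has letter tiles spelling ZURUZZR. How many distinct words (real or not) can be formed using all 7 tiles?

ZURUZZR has 7 letters with R appearing twice, U appearing twice, and Z appearing 3 times.
So there are 7! / (3!·2!·2!) = 210 distinguishable arrangements.

210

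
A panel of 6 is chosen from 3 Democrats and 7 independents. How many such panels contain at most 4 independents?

Split by how many independents are chosen (0 through 4).
Sum: C(7,0)·C(3,6) + C(7,1)·C(3,5) + C(7,2)·C(3,4) + C(7,3)·C(3,3) + C(7,4)·C(3,2) = 0 + 0 + 0 + 35 + 105 = 140.

140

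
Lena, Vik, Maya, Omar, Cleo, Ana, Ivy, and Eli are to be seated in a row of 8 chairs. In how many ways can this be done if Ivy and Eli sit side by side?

10080

Glue Ivy and Eli into one block (2 internal orders), leaving 7 units to arrange in a row.
That gives 2 × 7! = 2 × 5040 = 10080.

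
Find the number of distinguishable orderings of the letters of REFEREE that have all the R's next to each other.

Treat the 2 copies of R as a single block. The multiset to arrange is then {RR, E, E, E, E, F}, 6 items in all.
That gives (6)!/(4!) = 30 arrangements.

30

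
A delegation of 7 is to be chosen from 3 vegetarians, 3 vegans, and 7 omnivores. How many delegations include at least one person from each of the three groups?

1477

Unrestricted: C(13,7) = 1716 ways to pick any 7 of the 13.
Subtract selections that omit an entire group: no vegetarians → C(10,7) = 120; no vegans → C(10,7) = 120; no omnivores → C(6,7) = 0.
Add back selections omitting two groups (i.e. drawn from a single group): C(3,7) + C(3,7) + C(7,7) = 1.
By inclusion–exclusion: 1716 − 240 + 1 = 1477.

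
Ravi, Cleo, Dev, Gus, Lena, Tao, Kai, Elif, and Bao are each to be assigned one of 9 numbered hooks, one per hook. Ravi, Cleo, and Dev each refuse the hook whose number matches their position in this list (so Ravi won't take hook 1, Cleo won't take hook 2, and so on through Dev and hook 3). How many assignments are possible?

Let Aᵢ (for i ∈ {1, 2, 3}) be the placements that put person i in their forbidden hook. Any j of these fix j positions, leaving (9−j)! ways to fill the rest, and there are C(3,j) ways to pick which j.
By inclusion–exclusion, the number of valid placements is Σ_{j=0}^{3} (−1)^j C(3,j)·(9−j)!.
Computing: 362880 − 120960 + 15120 − 720 = 256320.

256320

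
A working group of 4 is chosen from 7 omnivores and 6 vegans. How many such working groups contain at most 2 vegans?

560

Split by how many vegans are chosen (0 through 2).
Sum: C(6,0)·C(7,4) + C(6,1)·C(7,3) + C(6,2)·C(7,2) = 35 + 210 + 315 = 560.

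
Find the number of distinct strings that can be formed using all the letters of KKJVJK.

The 6 letters of KKJVJK have repeats: J appearing twice and K appearing 3 times.
The number of distinct arrangements is 6!/(3!·2!) = 720/12 = 60.

60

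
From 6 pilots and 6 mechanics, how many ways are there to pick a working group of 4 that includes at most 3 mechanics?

480

Split by how many mechanics are chosen (0 through 3).
Sum: C(6,0)·C(6,4) + C(6,1)·C(6,3) + C(6,2)·C(6,2) + C(6,3)·C(6,1) = 15 + 120 + 225 + 120 = 480.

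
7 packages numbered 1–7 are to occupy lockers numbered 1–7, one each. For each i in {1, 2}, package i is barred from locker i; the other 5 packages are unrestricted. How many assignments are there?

Let Aᵢ (for i ∈ {1, 2}) be the placements that put package i in its forbidden locker. Any j of these fix j positions, leaving (7−j)! ways to fill the rest, and there are C(2,j) ways to pick which j.
By inclusion–exclusion, the number of valid placements is Σ_{j=0}^{2} (−1)^j C(2,j)·(7−j)!.
Computing: 5040 − 1440 + 120 = 3720.

3720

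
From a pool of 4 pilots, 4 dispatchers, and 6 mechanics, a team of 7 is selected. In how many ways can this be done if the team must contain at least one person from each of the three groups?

Total 7-person selections from all 14: C(14,7) = 3432.
Selections missing a whole group: no pilots → C(10,7) = 120; no dispatchers → C(10,7) = 120; no mechanics → C(8,7) = 8.
Add back selections omitting two groups (i.e. drawn from a single group): C(4,7) + C(4,7) + C(6,7) = 0.
By inclusion–exclusion: 3432 − 248 + 0 = 3184.

3184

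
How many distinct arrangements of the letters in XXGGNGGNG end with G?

Fix G in the last position and arrange the remaining 8 letters.
Those 8 letters have G appearing 4 times, N appearing twice, and X appearing twice, giving (8)!/(4!·2!·2!) = 420.

420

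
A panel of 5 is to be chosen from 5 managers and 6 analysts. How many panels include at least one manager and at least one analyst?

455

Unrestricted: C(11,5) = 462 ways to pick any 5 of the 11.
Selections missing a whole group: no managers → C(6,5) = 6; no analysts → C(5,5) = 1.
Both groups omitted at once is impossible, so 462 − 7 = 455.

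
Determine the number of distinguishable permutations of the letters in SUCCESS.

The 7 letters of SUCCESS have repeats: C appearing twice and S appearing 3 times.
So there are 7! / (3!·2!) = 420 distinguishable arrangements.

420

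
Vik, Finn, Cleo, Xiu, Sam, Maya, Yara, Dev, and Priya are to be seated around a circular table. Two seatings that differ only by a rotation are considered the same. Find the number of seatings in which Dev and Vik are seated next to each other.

Treat {Dev, Vik} as one unit (2 internal orders) and seat the resulting 8 units around the table: (7)! circular arrangements.
So 2 × (7)! = 2 × 5040 = 10080.

10080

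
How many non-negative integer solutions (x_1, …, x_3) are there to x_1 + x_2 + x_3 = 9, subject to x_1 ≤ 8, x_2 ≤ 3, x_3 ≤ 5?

23

By stars and bars, unrestricted non-negative solutions to x_1+…+x_3 = 9 number C(9+2,2) = 55.
Subtract solutions that violate a single cap (substitute x_i' = x_i − (cap_i+1)): x_1 ≥ 9 gives C(2,2) = 1; x_2 ≥ 4 gives C(7,2) = 21; x_3 ≥ 6 gives C(5,2) = 10. Together 32.
No two caps can be exceeded simultaneously, so the pair terms are all 0.
By inclusion–exclusion the count is 55 − 32 + 0 = 23.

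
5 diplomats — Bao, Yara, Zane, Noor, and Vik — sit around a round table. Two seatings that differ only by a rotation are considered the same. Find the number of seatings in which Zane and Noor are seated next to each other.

Treat {Zane, Noor} as one unit (2 internal orders) and seat the resulting 4 units around the table: (3)! circular arrangements.
So 2 × (3)! = 2 × 6 = 12.

12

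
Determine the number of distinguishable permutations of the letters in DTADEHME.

10080

Letter multiplicities in DTADEHME: A×1, D×2, E×2, H×1, M×1, T×1.
So there are 8! / (2!·2!) = 10080 distinguishable arrangements.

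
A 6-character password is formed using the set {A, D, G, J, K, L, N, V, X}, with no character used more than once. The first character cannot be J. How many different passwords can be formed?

The first character has 9−1 = 8 choices (anything except J).
The remaining 5 characters are filled from the other 8 symbols without repetition: 8 × 7 × 6 × 5 × 4 = 6720.
Total: 8 × 6720 = 53760.

53760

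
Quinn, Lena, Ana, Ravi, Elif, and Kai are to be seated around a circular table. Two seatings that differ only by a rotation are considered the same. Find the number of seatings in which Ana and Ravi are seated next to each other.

48

Treat {Ana, Ravi} as one unit (2 internal orders) and seat the resulting 5 units around the table: (4)! circular arrangements.
So 2 × (4)! = 2 × 24 = 48.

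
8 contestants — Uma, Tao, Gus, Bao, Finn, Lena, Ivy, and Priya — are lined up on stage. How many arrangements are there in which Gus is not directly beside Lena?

There are 8! = 40320 arrangements in all. If Gus and Lena are adjacent, merging them into one block gives 2·(7)! = 10080 arrangements.
So 40320 − 10080 = 30240 arrangements keep them apart.

30240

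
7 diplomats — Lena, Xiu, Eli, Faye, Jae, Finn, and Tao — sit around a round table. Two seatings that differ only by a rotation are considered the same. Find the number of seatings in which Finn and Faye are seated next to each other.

240

Glue Finn and Faye into a block (2 internal orders). Seating 6 units around a circle gives (5)! arrangements.
So 2 × (5)! = 2 × 120 = 240.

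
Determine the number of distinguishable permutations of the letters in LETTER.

180

Letter multiplicities in LETTER: E×2, L×1, R×1, T×2.
Dividing 6! = 720 by 2!·2! = 4 for the repeated letters gives 180.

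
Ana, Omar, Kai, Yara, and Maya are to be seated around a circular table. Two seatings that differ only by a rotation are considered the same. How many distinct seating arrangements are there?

Seat Ana anywhere (absorbing the rotational symmetry), then permute the other 4: (4)! = 24.

24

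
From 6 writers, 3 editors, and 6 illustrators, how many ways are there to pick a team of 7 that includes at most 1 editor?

Split by how many editors are chosen (0 through 1).
Sum: C(3,0)·C(12,7) + C(3,1)·C(12,6) = 792 + 2772 = 3564.

3564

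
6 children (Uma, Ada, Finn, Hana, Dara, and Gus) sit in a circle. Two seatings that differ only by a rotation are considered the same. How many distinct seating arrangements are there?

Around a circle, 6 distinct people have 6!/6 = (5)! = 120 rotationally distinct seatings.

120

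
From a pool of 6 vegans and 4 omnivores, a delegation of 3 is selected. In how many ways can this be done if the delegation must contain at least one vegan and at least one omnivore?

Total 3-person selections from all 10: C(10,3) = 120.
Selections missing a whole group: no vegans → C(4,3) = 4; no omnivores → C(6,3) = 20.
Both groups omitted at once is impossible, so 120 − 24 = 96.

96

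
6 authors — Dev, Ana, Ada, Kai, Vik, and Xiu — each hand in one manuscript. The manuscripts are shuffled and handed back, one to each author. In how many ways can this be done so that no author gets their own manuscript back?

265

Let Aᵢ be the assignments in which author i gets their own manuscript. We want the size of the complement of A₁∪…∪A_6.
By inclusion–exclusion this is Σ_{j=0}^{6} (−1)^j C(6,j)·(6−j)!.
Computing: 720 − 720 + 360 − 120 + 30 − 6 + 1 = 265.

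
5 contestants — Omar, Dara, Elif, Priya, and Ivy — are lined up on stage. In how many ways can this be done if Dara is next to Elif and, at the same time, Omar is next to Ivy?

24

Treat {Dara,Elif} as one block (2 orders) and {Omar,Ivy} as another (2 orders).
That leaves 3 units to arrange: 2 × 2 × 3! = 4 × 6 = 24.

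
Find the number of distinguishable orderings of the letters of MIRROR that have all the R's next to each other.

24

Treat the 3 copies of R as a single block. The multiset to arrange is then {RRR, I, M, O}, 4 items in all.
All 4 items are distinct, so there are (4)! = 24 arrangements.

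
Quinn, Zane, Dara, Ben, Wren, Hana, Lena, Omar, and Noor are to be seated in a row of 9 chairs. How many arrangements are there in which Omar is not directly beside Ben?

Of the 9! = 362880 arrangements, those with Omar and Ben adjacent number 2 × 8! = 80640 (treat the pair as a block with 2 internal orders).
Complementary counting: 362880 − 80640 = 282240.

282240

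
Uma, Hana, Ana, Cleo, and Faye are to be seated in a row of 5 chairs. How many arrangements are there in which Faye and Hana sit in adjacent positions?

Place the 3 others and the Faye-Hana pair as 4 objects in a line; the pair has 2 internal arrangements.
That gives 2 × 4! = 2 × 24 = 48.

48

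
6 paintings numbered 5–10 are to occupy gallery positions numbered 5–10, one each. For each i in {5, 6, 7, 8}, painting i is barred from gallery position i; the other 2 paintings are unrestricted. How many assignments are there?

362

Let Aᵢ (for 5 ≤ i ≤ 8) be the placements that put painting i in its forbidden gallery position. Any j of these fix j positions, leaving (6−j)! ways to fill the rest, and there are C(4,j) ways to pick which j.
By inclusion–exclusion, the number of valid placements is Σ_{j=0}^{4} (−1)^j C(4,j)·(6−j)!.
Computing: 720 − 480 + 144 − 24 + 2 = 362.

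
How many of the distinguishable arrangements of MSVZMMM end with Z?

30

Fix Z in the last position and arrange the remaining 6 letters.
Those 6 letters have M appearing 4 times, giving (6)!/(4!) = 30.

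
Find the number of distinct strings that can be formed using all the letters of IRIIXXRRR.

1260

IRIIXXRRR has 9 letters with I appearing 3 times, R appearing 4 times, and X appearing twice.
So there are 9! / (4!·3!·2!) = 1260 distinguishable arrangements.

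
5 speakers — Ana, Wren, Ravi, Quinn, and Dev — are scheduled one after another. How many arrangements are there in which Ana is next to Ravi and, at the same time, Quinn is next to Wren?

24

Treat {Ana,Ravi} as one block (2 orders) and {Quinn,Wren} as another (2 orders).
That leaves 3 units to arrange: 2 × 2 × 3! = 4 × 6 = 24.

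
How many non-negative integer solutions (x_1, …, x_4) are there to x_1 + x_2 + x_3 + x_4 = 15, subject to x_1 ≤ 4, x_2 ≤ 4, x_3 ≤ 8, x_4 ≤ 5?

75

Without the upper bounds there are C(18,3) = 816 ways to split 15 among 4 variables.
Subtract solutions that violate a single cap (substitute x_i' = x_i − (cap_i+1)): x_1 ≥ 5 gives C(13,3) = 286; x_2 ≥ 5 gives C(13,3) = 286; x_3 ≥ 9 gives C(9,3) = 84; x_4 ≥ 6 gives C(12,3) = 220. Together 876.
Add back pairs where two caps are both exceeded: 56 + 4 + 35 + 4 + 35 + 1 = 135.
By inclusion–exclusion the count is 816 − 876 + 135 = 75.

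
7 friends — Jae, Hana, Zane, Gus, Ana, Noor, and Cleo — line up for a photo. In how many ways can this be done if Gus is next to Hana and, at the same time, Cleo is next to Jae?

Treat {Gus,Hana} as one block (2 orders) and {Cleo,Jae} as another (2 orders).
That leaves 5 units to arrange: 2 × 2 × 5! = 4 × 120 = 480.

480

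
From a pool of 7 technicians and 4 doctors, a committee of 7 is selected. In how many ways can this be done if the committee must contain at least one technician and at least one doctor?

With no constraint there are C(11,7) = 330 possible selections.
Subtract selections that omit an entire group: no technicians → C(4,7) = 0; no doctors → C(7,7) = 1.
Both groups omitted at once is impossible, so 330 − 1 = 329.

329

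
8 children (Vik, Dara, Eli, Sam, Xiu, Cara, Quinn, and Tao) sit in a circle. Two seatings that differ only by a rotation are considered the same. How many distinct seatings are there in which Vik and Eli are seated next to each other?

1440

Glue Vik and Eli into a block (2 internal orders). Seating 7 units around a circle gives (6)! arrangements.
So 2 × (6)! = 2 × 720 = 1440.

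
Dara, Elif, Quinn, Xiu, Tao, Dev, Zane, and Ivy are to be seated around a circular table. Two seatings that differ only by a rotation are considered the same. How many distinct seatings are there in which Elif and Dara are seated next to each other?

1440

Treat {Elif, Dara} as one unit (2 internal orders) and seat the resulting 7 units around the table: (6)! circular arrangements.
So 2 × (6)! = 2 × 720 = 1440.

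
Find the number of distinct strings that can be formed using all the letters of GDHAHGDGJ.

Letter multiplicities in GDHAHGDGJ: A×1, D×2, G×3, H×2, J×1.
Dividing 9! = 362880 by 3!·2!·2! = 24 for the repeated letters gives 15120.

15120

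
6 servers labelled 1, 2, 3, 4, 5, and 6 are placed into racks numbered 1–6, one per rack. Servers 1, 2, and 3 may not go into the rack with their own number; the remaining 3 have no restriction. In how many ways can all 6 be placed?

Let Aᵢ (for i ∈ {1, 2, 3}) be the placements that put server i in its forbidden rack. Any j of these fix j positions, leaving (6−j)! ways to fill the rest, and there are C(3,j) ways to pick which j.
By inclusion–exclusion, the number of valid placements is Σ_{j=0}^{3} (−1)^j C(3,j)·(6−j)!.
Computing: 720 − 360 + 72 − 6 = 426.

426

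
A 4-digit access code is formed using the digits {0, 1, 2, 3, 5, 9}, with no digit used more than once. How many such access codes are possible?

With no repetition, fill the 4 digits in order: 6 choices, then 5, down to 3.
That product is 6 × 5 × 4 × 3 = 360.

360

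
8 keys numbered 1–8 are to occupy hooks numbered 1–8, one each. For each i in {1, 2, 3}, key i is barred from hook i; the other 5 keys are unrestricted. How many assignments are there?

27240

Let Aᵢ (for i ∈ {1, 2, 3}) be the placements that put key i in its forbidden hook. Any j of these fix j positions, leaving (8−j)! ways to fill the rest, and there are C(3,j) ways to pick which j.
By inclusion–exclusion, the number of valid placements is Σ_{j=0}^{3} (−1)^j C(3,j)·(8−j)!.
Computing: 40320 − 15120 + 2160 − 120 = 27240.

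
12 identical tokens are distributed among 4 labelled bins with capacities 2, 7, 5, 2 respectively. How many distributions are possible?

By stars and bars, unrestricted non-negative solutions to x_1+…+x_4 = 12 number C(12+3,3) = 455.
Subtract solutions that violate a single cap (substitute x_i' = x_i − (cap_i+1)): x_1 ≥ 3 gives C(12,3) = 220; x_2 ≥ 8 gives C(7,3) = 35; x_3 ≥ 6 gives C(9,3) = 84; x_4 ≥ 3 gives C(12,3) = 220. Together 559.
Add back pairs where two caps are both exceeded: 4 + 20 + 84 + 0 + 4 + 20 = 132.
Subtract triples: 0 + 0 + 1 + 0 = 1.
By inclusion–exclusion the count is 455 − 559 + 132 − 1 = 27.

27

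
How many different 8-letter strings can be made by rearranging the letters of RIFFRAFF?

RIFFRAFF has 8 letters with F appearing 4 times and R appearing twice.
The number of distinct arrangements is 8!/(4!·2!) = 40320/48 = 840.

840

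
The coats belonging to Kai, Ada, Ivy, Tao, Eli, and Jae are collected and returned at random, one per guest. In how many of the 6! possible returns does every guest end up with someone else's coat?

Count assignments avoiding every fixed point. For any j of the 6 guests fixed to their own coat, the other 6−j can be arranged in (6−j)! ways.
By inclusion–exclusion this is Σ_{j=0}^{6} (−1)^j C(6,j)·(6−j)!.
Computing: 720 − 720 + 360 − 120 + 30 − 6 + 1 = 265.

265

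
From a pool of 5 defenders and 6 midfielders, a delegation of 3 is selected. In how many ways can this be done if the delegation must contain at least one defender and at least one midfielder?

Unrestricted: C(11,3) = 165 ways to pick any 3 of the 11.
Subtract selections that omit an entire group: no defenders → C(6,3) = 20; no midfielders → C(5,3) = 10.
Both groups omitted at once is impossible, so 165 − 30 = 135.

135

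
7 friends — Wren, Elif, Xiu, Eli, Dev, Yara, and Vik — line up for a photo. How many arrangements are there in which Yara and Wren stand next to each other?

1440

Place the 5 others and the Yara-Wren pair as 6 objects in a line; the pair has 2 internal arrangements.
So the count is 2·(6)! = 1440.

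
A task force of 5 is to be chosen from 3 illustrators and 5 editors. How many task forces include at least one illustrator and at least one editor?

55

Total 5-person selections from all 8: C(8,5) = 56.
Subtract selections that omit an entire group: no illustrators → C(5,5) = 1; no editors → C(3,5) = 0.
Both groups omitted at once is impossible, so 56 − 1 = 55.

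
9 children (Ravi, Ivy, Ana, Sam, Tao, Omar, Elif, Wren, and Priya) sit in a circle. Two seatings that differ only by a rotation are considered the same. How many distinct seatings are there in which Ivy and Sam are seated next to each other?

Treat {Ivy, Sam} as one unit (2 internal orders) and seat the resulting 8 units around the table: (7)! circular arrangements.
So 2 × (7)! = 2 × 5040 = 10080.

10080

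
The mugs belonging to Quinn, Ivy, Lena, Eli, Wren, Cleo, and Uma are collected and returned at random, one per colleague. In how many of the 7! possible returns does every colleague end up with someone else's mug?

Count assignments avoiding every fixed point. For any j of the 7 colleagues fixed to their own mug, the other 7−j can be arranged in (7−j)! ways.
By inclusion–exclusion this is Σ_{j=0}^{7} (−1)^j C(7,j)·(7−j)!.
Computing: 5040 − 5040 + 2520 − 840 + 210 − 42 + 7 − 1 = 1854.

1854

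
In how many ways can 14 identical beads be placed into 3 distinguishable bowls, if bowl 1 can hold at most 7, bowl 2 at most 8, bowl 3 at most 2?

9

Without the upper bounds there are C(16,2) = 120 ways to split 14 among 3 bowls.
Subtract solutions that violate a single cap (substitute x_i' = x_i − (cap_i+1)): x_1 ≥ 8 gives C(8,2) = 28; x_2 ≥ 9 gives C(7,2) = 21; x_3 ≥ 3 gives C(13,2) = 78. Together 127.
Add back pairs where two caps are both exceeded: 0 + 10 + 6 = 16.
By inclusion–exclusion the count is 120 − 127 + 16 = 9.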